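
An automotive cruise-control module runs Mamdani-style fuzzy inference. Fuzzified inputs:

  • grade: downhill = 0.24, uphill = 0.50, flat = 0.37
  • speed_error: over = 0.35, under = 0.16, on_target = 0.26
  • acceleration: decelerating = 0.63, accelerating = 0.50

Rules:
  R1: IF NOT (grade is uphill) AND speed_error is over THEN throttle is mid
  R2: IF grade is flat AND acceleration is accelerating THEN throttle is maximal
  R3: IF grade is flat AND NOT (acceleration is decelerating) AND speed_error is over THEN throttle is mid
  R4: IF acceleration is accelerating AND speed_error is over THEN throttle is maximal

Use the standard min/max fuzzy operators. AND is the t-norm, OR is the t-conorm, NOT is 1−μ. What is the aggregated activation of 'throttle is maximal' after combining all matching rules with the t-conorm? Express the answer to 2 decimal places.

R1: ¬uphill=1−0.50=0.50, over=0.35; AND[min(a, b)] → w = 0.35
R2: flat=0.37, accelerating=0.50; AND[min(a, b)] → w = 0.37
R3: flat=0.37, ¬decelerating=1−0.63=0.37, over=0.35; AND[min(a, b)] → w = 0.35
R4: accelerating=0.50, over=0.35; AND[min(a, b)] → w = 0.35
Rules with consequent 'maximal': {R2, R4} → strengths 0.37, 0.35
Aggregate via t-conorm [max(a, b)]: 0.37

0.37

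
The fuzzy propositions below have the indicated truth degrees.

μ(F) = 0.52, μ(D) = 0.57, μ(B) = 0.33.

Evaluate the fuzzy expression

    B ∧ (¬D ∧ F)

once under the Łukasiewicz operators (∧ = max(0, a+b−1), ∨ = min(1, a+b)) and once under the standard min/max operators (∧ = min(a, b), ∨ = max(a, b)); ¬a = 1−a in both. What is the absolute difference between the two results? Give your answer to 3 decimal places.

Under Łukasiewicz:
  ¬D = 1 − 0.57 = 0.43
  ¬D ∧ F = max(0, a+b−1) on (0.43, 0.52) = 0.00
  B ∧ (¬D ∧ F) = max(0, a+b−1) on (0.33, 0.00) = 0.00
  → value = 0.0000
Under standard min/max:
  ¬D = 1 − 0.57 = 0.43
  ¬D ∧ F = min(a, b) on (0.43, 0.52) = 0.43
  B ∧ (¬D ∧ F) = min(a, b) on (0.33, 0.43) = 0.33
  → value = 0.3300
|0.0000 − 0.3300| = 0.330

0.330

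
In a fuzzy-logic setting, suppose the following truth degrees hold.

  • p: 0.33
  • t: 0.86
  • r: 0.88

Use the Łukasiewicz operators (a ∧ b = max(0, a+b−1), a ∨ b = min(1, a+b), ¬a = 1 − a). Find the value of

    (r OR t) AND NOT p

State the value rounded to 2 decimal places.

0.67

r OR t = min(1, a+b) on (0.88, 0.86) = 1.00
NOT p = 1 − 0.33 = 0.67
(r OR t) AND NOT p = max(0, a+b−1) on (1.00, 0.67) = 0.67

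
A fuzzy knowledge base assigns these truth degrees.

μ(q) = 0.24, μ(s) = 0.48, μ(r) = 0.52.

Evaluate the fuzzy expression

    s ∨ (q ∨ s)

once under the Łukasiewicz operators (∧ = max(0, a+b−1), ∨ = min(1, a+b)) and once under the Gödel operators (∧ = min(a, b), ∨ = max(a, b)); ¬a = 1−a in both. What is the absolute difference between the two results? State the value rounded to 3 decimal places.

0.520

Under Łukasiewicz:
  q ∨ s = min(1, a+b) on (0.24, 0.48) = 0.72
  s ∨ (q ∨ s) = min(1, a+b) on (0.48, 0.72) = 1.00
  → value = 1.0000
Under Gödel:
  q ∨ s = max(a, b) on (0.24, 0.48) = 0.48
  s ∨ (q ∨ s) = max(a, b) on (0.48, 0.48) = 0.48
  → value = 0.4800
|1.0000 − 0.4800| = 0.520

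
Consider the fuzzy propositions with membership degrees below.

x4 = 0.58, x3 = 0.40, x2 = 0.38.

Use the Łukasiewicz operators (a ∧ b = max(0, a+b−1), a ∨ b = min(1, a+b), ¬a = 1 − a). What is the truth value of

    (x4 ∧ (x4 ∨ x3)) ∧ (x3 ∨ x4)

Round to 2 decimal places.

x4 ∨ x3 = min(1, a+b) on (0.58, 0.40) = 0.98
x4 ∧ (x4 ∨ x3) = max(0, a+b−1) on (0.58, 0.98) = 0.56
x3 ∨ x4 = min(1, a+b) on (0.40, 0.58) = 0.98
(x4 ∧ (x4 ∨ x3)) ∧ (x3 ∨ x4) = max(0, a+b−1) on (0.56, 0.98) = 0.54

0.54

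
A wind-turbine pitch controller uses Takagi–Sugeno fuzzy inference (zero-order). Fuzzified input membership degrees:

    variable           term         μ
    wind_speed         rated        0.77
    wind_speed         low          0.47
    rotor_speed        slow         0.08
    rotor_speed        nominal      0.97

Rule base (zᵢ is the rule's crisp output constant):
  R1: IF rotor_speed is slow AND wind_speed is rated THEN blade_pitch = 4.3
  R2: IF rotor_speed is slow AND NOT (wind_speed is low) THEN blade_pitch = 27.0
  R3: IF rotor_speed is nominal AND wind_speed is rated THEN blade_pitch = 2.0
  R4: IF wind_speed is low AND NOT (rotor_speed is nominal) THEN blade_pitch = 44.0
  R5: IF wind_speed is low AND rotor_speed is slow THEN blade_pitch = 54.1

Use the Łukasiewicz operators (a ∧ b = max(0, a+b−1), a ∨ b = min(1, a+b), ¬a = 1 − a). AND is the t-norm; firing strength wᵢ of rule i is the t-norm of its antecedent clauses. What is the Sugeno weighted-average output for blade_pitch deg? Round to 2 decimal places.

2.00

R1 (z=4.3): slow=0.08, rated=0.77; AND[max(0, a+b−1)] → w = 0.00
R2 (z=27.0): slow=0.08, ¬low=1−0.47=0.53; AND[max(0, a+b−1)] → w = 0.00
R3 (z=2.0): nominal=0.97, rated=0.77; AND[max(0, a+b−1)] → w = 0.74
R4 (z=44.0): low=0.47, ¬nominal=1−0.97=0.03; AND[max(0, a+b−1)] → w = 0.00
R5 (z=54.1): low=0.47, slow=0.08; AND[max(0, a+b−1)] → w = 0.00
Weighted average = (0.00·4.3 + 0.00·27.0 + 0.74·2.0 + 0.00·44.0 + 0.00·54.1) / (0.00 + 0.00 + 0.74 + 0.00 + 0.00)
  = 1.4800 / 0.7400 = 2.00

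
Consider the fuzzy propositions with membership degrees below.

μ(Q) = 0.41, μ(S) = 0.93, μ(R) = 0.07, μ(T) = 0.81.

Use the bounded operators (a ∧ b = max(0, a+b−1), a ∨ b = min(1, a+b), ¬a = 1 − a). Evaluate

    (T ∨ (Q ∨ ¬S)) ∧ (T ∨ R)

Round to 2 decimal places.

0.88

¬S = 1 − 0.93 = 0.07
Q ∨ ¬S = min(1, a+b) on (0.41, 0.07) = 0.48
T ∨ (Q ∨ ¬S) = min(1, a+b) on (0.81, 0.48) = 1.00
T ∨ R = min(1, a+b) on (0.81, 0.07) = 0.88
(T ∨ (Q ∨ ¬S)) ∧ (T ∨ R) = max(0, a+b−1) on (1.00, 0.88) = 0.88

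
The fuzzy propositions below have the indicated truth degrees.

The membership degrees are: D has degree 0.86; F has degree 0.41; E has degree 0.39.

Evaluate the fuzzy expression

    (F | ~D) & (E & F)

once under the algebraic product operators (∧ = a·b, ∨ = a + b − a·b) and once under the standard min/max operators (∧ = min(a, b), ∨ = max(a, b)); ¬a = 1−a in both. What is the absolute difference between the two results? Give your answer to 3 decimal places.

Under algebraic product:
  ~D = 1 − 0.8600 = 0.1400
  F | ~D = a + b − a·b on (0.4100, 0.1400) = 0.4926
  E & F = a·b on (0.3900, 0.4100) = 0.1599
  (F | ~D) & (E & F) = a·b on (0.4926, 0.1599) = 0.0788
  → value = 0.0788
Under standard min/max:
  ~D = 1 − 0.86 = 0.14
  F | ~D = max(a, b) on (0.41, 0.14) = 0.41
  E & F = min(a, b) on (0.39, 0.41) = 0.39
  (F | ~D) & (E & F) = min(a, b) on (0.41, 0.39) = 0.39
  → value = 0.3900
|0.0788 − 0.3900| = 0.311

0.311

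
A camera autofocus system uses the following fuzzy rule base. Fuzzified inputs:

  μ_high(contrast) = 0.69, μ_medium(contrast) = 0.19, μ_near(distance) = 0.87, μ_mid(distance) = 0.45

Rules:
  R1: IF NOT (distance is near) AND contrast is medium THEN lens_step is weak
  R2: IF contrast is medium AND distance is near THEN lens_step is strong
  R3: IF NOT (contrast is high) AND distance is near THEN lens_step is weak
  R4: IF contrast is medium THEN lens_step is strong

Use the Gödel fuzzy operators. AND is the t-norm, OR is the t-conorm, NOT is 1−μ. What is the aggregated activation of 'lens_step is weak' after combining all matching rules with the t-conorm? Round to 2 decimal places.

0.31

R1: ¬near=1−0.87=0.13, medium=0.19; AND[min(a, b)] → w = 0.13
R2: medium=0.19, near=0.87; AND[min(a, b)] → w = 0.19
R3: ¬high=1−0.69=0.31, near=0.87; AND[min(a, b)] → w = 0.31
R4: medium=0.19 → w = 0.19
Rules with consequent 'weak': {R1, R3} → strengths 0.13, 0.31
Aggregate via t-conorm [max(a, b)]: 0.31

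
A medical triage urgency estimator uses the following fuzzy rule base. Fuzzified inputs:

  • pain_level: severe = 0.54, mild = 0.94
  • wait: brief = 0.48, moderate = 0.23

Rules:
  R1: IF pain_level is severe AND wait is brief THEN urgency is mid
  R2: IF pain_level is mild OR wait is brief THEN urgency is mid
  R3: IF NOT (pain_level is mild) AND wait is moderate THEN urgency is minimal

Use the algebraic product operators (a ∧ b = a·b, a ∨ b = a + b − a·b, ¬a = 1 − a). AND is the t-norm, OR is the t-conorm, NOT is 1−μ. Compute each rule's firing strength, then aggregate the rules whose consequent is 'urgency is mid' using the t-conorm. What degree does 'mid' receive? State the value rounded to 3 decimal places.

0.977

R1: severe=0.54, brief=0.48; AND[a·b] → w = 0.2592
R2: mild=0.94, brief=0.48; OR[a + b − a·b] → w = 0.9688
R3: ¬mild=1−0.94=0.06, moderate=0.23; AND[a·b] → w = 0.0138
Rules with consequent 'mid': {R1, R2} → strengths 0.2592, 0.9688
Aggregate via t-conorm [a + b − a·b]: 0.9769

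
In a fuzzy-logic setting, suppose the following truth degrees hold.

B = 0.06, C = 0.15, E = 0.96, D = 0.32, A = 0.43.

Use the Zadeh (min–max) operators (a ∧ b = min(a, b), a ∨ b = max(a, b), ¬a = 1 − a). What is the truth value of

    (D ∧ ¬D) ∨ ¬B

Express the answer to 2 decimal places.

¬D = 1 − 0.32 = 0.68
D ∧ ¬D = min(a, b) on (0.32, 0.68) = 0.32
¬B = 1 − 0.06 = 0.94
(D ∧ ¬D) ∨ ¬B = max(a, b) on (0.32, 0.94) = 0.94

0.94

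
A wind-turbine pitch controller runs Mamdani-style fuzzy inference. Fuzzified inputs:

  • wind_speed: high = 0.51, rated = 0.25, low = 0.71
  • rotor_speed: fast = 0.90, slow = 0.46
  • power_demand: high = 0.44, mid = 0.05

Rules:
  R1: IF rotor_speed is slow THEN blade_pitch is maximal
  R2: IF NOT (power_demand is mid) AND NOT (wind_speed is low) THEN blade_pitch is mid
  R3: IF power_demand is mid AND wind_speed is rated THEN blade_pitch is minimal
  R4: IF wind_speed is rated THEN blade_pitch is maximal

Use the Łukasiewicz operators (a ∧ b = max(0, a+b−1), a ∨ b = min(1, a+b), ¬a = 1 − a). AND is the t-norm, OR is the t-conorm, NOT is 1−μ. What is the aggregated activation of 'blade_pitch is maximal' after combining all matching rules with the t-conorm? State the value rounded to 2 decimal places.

0.71

R1: slow=0.46 → w = 0.46
R2: ¬mid=1−0.05=0.95, ¬low=1−0.71=0.29; AND[max(0, a+b−1)] → w = 0.24
R3: mid=0.05, rated=0.25; AND[max(0, a+b−1)] → w = 0.00
R4: rated=0.25 → w = 0.25
Rules with consequent 'maximal': {R1, R4} → strengths 0.46, 0.25
Aggregate via t-conorm [min(1, a+b)]: 0.71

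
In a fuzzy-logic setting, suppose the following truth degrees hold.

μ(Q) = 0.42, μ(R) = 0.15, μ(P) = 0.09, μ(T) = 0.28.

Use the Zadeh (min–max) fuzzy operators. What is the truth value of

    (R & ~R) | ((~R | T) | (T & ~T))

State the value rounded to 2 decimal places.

0.85

~R = 1 − 0.15 = 0.85
R & ~R = min(a, b) on (0.15, 0.85) = 0.15
~R = 1 − 0.15 = 0.85
~R | T = max(a, b) on (0.85, 0.28) = 0.85
~T = 1 − 0.28 = 0.72
T & ~T = min(a, b) on (0.28, 0.72) = 0.28
(~R | T) | (T & ~T) = max(a, b) on (0.85, 0.28) = 0.85
(R & ~R) | ((~R | T) | (T & ~T)) = max(a, b) on (0.15, 0.85) = 0.85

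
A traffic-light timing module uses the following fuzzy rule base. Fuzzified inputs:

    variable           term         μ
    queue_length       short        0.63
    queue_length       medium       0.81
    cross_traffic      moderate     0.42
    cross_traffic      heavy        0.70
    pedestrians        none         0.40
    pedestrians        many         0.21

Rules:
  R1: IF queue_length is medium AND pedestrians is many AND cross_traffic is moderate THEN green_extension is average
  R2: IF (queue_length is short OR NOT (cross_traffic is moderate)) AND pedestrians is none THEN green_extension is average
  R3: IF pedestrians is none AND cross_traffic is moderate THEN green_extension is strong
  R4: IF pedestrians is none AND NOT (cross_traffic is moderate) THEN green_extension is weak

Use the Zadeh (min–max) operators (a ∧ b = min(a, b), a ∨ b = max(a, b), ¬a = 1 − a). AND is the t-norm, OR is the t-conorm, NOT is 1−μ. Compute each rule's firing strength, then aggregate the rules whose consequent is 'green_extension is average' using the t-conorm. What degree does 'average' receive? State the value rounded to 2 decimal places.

0.40

R1: medium=0.81, many=0.21, moderate=0.42; AND[min(a, b)] → w = 0.21
R2: (short=0.63 OR ¬moderate=1−0.42=0.58) = 0.63; AND[min(a, b)] with none=0.40 → w = 0.40
R3: none=0.40, moderate=0.42; AND[min(a, b)] → w = 0.40
R4: none=0.40, ¬moderate=1−0.42=0.58; AND[min(a, b)] → w = 0.40
Rules with consequent 'average': {R1, R2} → strengths 0.21, 0.40
Aggregate via t-conorm [max(a, b)]: 0.40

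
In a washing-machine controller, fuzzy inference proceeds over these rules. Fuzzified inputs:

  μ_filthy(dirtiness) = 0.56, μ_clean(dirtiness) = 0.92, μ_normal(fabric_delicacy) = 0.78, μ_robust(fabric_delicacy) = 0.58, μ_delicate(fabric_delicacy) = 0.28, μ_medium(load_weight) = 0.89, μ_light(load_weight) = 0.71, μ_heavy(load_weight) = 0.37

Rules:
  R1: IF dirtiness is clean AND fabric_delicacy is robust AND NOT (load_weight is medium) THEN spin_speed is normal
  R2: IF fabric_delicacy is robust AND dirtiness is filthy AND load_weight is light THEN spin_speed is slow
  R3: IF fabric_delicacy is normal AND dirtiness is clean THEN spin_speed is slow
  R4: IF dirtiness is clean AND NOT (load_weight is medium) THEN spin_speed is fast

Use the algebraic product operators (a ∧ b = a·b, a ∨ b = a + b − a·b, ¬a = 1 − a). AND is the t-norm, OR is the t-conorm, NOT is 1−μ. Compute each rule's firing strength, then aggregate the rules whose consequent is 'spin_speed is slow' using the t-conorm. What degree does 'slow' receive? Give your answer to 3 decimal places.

0.783

R1: clean=0.92, robust=0.58, ¬medium=1−0.89=0.11; AND[a·b] → w = 0.0587
R2: robust=0.58, filthy=0.56, light=0.71; AND[a·b] → w = 0.2306
R3: normal=0.78, clean=0.92; AND[a·b] → w = 0.7176
R4: clean=0.92, ¬medium=1−0.89=0.11; AND[a·b] → w = 0.1012
Rules with consequent 'slow': {R2, R3} → strengths 0.2306, 0.7176
Aggregate via t-conorm [a + b − a·b]: 0.7827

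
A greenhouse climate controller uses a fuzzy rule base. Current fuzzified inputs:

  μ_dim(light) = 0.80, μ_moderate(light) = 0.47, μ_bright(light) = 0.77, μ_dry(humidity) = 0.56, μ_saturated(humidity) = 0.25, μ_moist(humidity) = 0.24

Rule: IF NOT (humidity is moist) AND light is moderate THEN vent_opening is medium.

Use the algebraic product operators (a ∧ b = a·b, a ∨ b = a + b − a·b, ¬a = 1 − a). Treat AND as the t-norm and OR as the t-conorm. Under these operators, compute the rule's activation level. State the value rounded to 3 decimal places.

0.357

firing strength: ¬moist=1−0.24=0.76, moderate=0.47; AND[a·b] → w = 0.3572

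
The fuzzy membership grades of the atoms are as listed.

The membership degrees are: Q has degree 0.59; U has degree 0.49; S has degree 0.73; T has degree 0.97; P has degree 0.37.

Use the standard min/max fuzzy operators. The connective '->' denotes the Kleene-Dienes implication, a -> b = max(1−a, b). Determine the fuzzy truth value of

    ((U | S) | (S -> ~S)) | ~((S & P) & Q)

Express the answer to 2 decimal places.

U | S = max(a, b) on (0.49, 0.73) = 0.73
~S = 1 − 0.73 = 0.27
S -> ~S  [Kleene-Dienes: max(1−a, b)] with a=0.73, b=0.27 → 0.27
(U | S) | (S -> ~S) = max(a, b) on (0.73, 0.27) = 0.73
S & P = min(a, b) on (0.73, 0.37) = 0.37
(S & P) & Q = min(a, b) on (0.37, 0.59) = 0.37
~((S & P) & Q) = 1 − 0.37 = 0.63
((U | S) | (S -> ~S)) | ~((S & P) & Q) = max(a, b) on (0.73, 0.63) = 0.73

0.73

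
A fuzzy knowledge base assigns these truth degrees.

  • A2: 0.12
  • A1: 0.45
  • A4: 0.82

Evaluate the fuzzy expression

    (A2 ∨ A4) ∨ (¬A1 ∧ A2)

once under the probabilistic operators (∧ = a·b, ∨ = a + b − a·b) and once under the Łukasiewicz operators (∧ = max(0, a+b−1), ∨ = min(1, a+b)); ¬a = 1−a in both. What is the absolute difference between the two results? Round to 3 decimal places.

0.088

Under probabilistic:
  A2 ∨ A4 = a + b − a·b on (0.1200, 0.8200) = 0.8416
  ¬A1 = 1 − 0.4500 = 0.5500
  ¬A1 ∧ A2 = a·b on (0.5500, 0.1200) = 0.0660
  (A2 ∨ A4) ∨ (¬A1 ∧ A2) = a + b − a·b on (0.8416, 0.0660) = 0.8521
  → value = 0.8521
Under Łukasiewicz:
  A2 ∨ A4 = min(1, a+b) on (0.12, 0.82) = 0.94
  ¬A1 = 1 − 0.45 = 0.55
  ¬A1 ∧ A2 = max(0, a+b−1) on (0.55, 0.12) = 0.00
  (A2 ∨ A4) ∨ (¬A1 ∧ A2) = min(1, a+b) on (0.94, 0.00) = 0.94
  → value = 0.9400
|0.8521 − 0.9400| = 0.088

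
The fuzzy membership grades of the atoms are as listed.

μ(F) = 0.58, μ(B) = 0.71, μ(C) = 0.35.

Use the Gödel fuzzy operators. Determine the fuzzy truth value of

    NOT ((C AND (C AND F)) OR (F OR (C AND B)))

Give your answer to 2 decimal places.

0.42

C AND F = min(a, b) on (0.35, 0.58) = 0.35
C AND (C AND F) = min(a, b) on (0.35, 0.35) = 0.35
C AND B = min(a, b) on (0.35, 0.71) = 0.35
F OR (C AND B) = max(a, b) on (0.58, 0.35) = 0.58
(C AND (C AND F)) OR (F OR (C AND B)) = max(a, b) on (0.35, 0.58) = 0.58
NOT ((C AND (C AND F)) OR (F OR (C AND B))) = 1 − 0.58 = 0.42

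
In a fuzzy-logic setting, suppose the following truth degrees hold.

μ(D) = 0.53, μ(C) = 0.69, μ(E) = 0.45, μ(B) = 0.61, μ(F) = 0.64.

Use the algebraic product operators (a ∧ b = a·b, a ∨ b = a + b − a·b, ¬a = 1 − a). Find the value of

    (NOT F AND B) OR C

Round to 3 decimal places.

0.758

NOT F = 1 − 0.6400 = 0.3600
NOT F AND B = a·b on (0.3600, 0.6100) = 0.2196
(NOT F AND B) OR C = a + b − a·b on (0.2196, 0.6900) = 0.7581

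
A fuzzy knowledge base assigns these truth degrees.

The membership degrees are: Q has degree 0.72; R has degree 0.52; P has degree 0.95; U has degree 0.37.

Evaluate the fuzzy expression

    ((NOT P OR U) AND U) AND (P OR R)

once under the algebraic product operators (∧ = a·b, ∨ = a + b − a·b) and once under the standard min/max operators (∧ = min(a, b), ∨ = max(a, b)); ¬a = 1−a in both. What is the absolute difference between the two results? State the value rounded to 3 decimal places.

0.225

Under algebraic product:
  NOT P = 1 − 0.9500 = 0.0500
  NOT P OR U = a + b − a·b on (0.0500, 0.3700) = 0.4015
  (NOT P OR U) AND U = a·b on (0.4015, 0.3700) = 0.1486
  P OR R = a + b − a·b on (0.9500, 0.5200) = 0.9760
  ((NOT P OR U) AND U) AND (P OR R) = a·b on (0.1486, 0.9760) = 0.1450
  → value = 0.1450
Under standard min/max:
  NOT P = 1 − 0.95 = 0.05
  NOT P OR U = max(a, b) on (0.05, 0.37) = 0.37
  (NOT P OR U) AND U = min(a, b) on (0.37, 0.37) = 0.37
  P OR R = max(a, b) on (0.95, 0.52) = 0.95
  ((NOT P OR U) AND U) AND (P OR R) = min(a, b) on (0.37, 0.95) = 0.37
  → value = 0.3700
|0.1450 − 0.3700| = 0.225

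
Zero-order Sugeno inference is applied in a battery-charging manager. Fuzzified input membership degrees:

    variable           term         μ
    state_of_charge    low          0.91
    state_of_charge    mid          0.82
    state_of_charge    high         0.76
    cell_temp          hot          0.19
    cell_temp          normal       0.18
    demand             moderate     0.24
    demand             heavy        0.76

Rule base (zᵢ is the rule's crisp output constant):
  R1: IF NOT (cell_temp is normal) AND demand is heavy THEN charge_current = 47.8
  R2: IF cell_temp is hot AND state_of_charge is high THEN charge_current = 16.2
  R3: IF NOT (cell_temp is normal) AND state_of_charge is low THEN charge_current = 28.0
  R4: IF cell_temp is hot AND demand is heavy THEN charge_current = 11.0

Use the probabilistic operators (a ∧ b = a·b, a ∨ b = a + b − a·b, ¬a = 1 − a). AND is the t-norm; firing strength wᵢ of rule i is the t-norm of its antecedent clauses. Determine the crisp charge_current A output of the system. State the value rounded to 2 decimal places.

R1 (z=47.8): ¬normal=1−0.18=0.82, heavy=0.76; AND[a·b] → w = 0.6232
R2 (z=16.2): hot=0.19, high=0.76; AND[a·b] → w = 0.1444
R3 (z=28.0): ¬normal=1−0.18=0.82, low=0.91; AND[a·b] → w = 0.7462
R4 (z=11.0): hot=0.19, heavy=0.76; AND[a·b] → w = 0.1444
Weighted average = (0.6232·47.8 + 0.1444·16.2 + 0.7462·28.0 + 0.1444·11.0) / (0.6232 + 0.1444 + 0.7462 + 0.1444)
  = 54.6102 / 1.6582 = 32.93

32.93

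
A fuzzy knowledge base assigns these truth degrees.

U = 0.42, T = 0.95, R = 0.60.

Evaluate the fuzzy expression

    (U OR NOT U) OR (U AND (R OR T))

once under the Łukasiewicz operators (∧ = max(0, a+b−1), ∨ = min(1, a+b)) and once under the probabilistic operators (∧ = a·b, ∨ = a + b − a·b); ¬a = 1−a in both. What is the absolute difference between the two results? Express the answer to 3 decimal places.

Under Łukasiewicz:
  NOT U = 1 − 0.42 = 0.58
  U OR NOT U = min(1, a+b) on (0.42, 0.58) = 1.00
  R OR T = min(1, a+b) on (0.60, 0.95) = 1.00
  U AND (R OR T) = max(0, a+b−1) on (0.42, 1.00) = 0.42
  (U OR NOT U) OR (U AND (R OR T)) = min(1, a+b) on (1.00, 0.42) = 1.00
  → value = 1.0000
Under probabilistic:
  NOT U = 1 − 0.4200 = 0.5800
  U OR NOT U = a + b − a·b on (0.4200, 0.5800) = 0.7564
  R OR T = a + b − a·b on (0.6000, 0.9500) = 0.9800
  U AND (R OR T) = a·b on (0.4200, 0.9800) = 0.4116
  (U OR NOT U) OR (U AND (R OR T)) = a + b − a·b on (0.7564, 0.4116) = 0.8567
  → value = 0.8567
|1.0000 − 0.8567| = 0.143

0.143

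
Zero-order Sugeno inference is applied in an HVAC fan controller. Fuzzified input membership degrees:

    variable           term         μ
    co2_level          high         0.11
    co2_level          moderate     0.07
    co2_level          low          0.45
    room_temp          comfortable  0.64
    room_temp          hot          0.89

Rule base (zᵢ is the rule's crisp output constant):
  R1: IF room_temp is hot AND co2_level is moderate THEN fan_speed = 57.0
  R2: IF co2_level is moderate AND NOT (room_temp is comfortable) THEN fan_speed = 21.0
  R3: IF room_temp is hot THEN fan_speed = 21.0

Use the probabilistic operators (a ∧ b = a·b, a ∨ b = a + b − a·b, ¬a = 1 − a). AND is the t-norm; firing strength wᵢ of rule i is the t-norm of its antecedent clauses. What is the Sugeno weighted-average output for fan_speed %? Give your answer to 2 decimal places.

R1 (z=57.0): hot=0.89, moderate=0.07; AND[a·b] → w = 0.0623
R2 (z=21.0): moderate=0.07, ¬comfortable=1−0.64=0.36; AND[a·b] → w = 0.0252
R3 (z=21.0): hot=0.89 → w = 0.8900
Weighted average = (0.0623·57.0 + 0.0252·21.0 + 0.8900·21.0) / (0.0623 + 0.0252 + 0.8900)
  = 22.7703 / 0.9775 = 23.29

23.29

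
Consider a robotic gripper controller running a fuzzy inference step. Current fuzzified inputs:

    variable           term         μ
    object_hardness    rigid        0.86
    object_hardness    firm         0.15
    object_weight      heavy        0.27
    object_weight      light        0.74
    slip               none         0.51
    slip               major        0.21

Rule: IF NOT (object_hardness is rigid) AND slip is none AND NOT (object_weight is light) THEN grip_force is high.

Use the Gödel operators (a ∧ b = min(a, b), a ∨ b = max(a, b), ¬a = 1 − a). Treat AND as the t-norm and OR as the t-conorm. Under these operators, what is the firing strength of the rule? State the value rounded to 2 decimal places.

firing strength: ¬rigid=1−0.86=0.14, none=0.51, ¬light=1−0.74=0.26; AND[min(a, b)] → w = 0.14

0.14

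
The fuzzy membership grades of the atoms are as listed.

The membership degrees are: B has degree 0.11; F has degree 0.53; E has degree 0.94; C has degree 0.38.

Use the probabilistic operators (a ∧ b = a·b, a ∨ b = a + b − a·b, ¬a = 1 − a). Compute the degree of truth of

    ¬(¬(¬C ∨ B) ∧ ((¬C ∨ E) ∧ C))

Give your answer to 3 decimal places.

¬C = 1 − 0.3800 = 0.6200
¬C ∨ B = a + b − a·b on (0.6200, 0.1100) = 0.6618
¬(¬C ∨ B) = 1 − 0.6618 = 0.3382
¬C = 1 − 0.3800 = 0.6200
¬C ∨ E = a + b − a·b on (0.6200, 0.9400) = 0.9772
(¬C ∨ E) ∧ C = a·b on (0.9772, 0.3800) = 0.3713
¬(¬C ∨ B) ∧ ((¬C ∨ E) ∧ C) = a·b on (0.3382, 0.3713) = 0.1256
¬(¬(¬C ∨ B) ∧ ((¬C ∨ E) ∧ C)) = 1 − 0.1256 = 0.8744

0.874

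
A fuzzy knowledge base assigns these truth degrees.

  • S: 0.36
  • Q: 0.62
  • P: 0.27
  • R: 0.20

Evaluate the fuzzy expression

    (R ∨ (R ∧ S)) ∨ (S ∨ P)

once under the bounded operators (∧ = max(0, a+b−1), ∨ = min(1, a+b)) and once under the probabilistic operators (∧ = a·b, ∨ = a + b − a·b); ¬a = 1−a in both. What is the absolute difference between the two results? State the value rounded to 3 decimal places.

0.177

Under bounded:
  R ∧ S = max(0, a+b−1) on (0.20, 0.36) = 0.00
  R ∨ (R ∧ S) = min(1, a+b) on (0.20, 0.00) = 0.20
  S ∨ P = min(1, a+b) on (0.36, 0.27) = 0.63
  (R ∨ (R ∧ S)) ∨ (S ∨ P) = min(1, a+b) on (0.20, 0.63) = 0.83
  → value = 0.8300
Under probabilistic:
  R ∧ S = a·b on (0.2000, 0.3600) = 0.0720
  R ∨ (R ∧ S) = a + b − a·b on (0.2000, 0.0720) = 0.2576
  S ∨ P = a + b − a·b on (0.3600, 0.2700) = 0.5328
  (R ∨ (R ∧ S)) ∨ (S ∨ P) = a + b − a·b on (0.2576, 0.5328) = 0.6532
  → value = 0.6532
|0.8300 − 0.6532| = 0.177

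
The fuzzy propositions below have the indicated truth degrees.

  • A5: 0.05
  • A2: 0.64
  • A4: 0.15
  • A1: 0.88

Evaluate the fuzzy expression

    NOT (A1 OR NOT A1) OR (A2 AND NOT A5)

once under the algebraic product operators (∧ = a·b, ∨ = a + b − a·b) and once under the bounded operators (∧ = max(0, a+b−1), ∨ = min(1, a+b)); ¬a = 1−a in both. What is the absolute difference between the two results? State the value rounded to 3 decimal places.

Under algebraic product:
  NOT A1 = 1 − 0.8800 = 0.1200
  A1 OR NOT A1 = a + b − a·b on (0.8800, 0.1200) = 0.8944
  NOT (A1 OR NOT A1) = 1 − 0.8944 = 0.1056
  NOT A5 = 1 − 0.0500 = 0.9500
  A2 AND NOT A5 = a·b on (0.6400, 0.9500) = 0.6080
  NOT (A1 OR NOT A1) OR (A2 AND NOT A5) = a + b − a·b on (0.1056, 0.6080) = 0.6494
  → value = 0.6494
Under bounded:
  NOT A1 = 1 − 0.88 = 0.12
  A1 OR NOT A1 = min(1, a+b) on (0.88, 0.12) = 1.00
  NOT (A1 OR NOT A1) = 1 − 1.00 = 0.00
  NOT A5 = 1 − 0.05 = 0.95
  A2 AND NOT A5 = max(0, a+b−1) on (0.64, 0.95) = 0.59
  NOT (A1 OR NOT A1) OR (A2 AND NOT A5) = min(1, a+b) on (0.00, 0.59) = 0.59
  → value = 0.5900
|0.6494 − 0.5900| = 0.059

0.059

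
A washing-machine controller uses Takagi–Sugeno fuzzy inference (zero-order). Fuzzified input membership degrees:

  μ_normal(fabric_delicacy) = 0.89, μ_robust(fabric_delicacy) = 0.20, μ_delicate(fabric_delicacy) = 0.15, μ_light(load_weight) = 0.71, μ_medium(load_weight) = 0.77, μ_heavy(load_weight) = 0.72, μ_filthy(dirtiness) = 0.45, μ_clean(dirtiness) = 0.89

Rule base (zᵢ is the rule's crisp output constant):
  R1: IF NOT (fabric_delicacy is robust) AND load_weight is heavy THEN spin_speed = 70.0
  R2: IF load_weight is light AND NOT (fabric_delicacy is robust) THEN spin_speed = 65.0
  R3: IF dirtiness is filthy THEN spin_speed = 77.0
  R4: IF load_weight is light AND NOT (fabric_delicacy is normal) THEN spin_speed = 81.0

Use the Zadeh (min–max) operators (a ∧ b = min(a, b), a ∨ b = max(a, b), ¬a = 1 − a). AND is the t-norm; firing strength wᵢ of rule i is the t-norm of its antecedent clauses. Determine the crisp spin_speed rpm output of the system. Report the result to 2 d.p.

R1 (z=70.0): ¬robust=1−0.20=0.80, heavy=0.72; AND[min(a, b)] → w = 0.72
R2 (z=65.0): light=0.71, ¬robust=1−0.20=0.80; AND[min(a, b)] → w = 0.71
R3 (z=77.0): filthy=0.45 → w = 0.45
R4 (z=81.0): light=0.71, ¬normal=1−0.89=0.11; AND[min(a, b)] → w = 0.11
Weighted average = (0.72·70.0 + 0.71·65.0 + 0.45·77.0 + 0.11·81.0) / (0.72 + 0.71 + 0.45 + 0.11)
  = 140.1100 / 1.9900 = 70.41

70.41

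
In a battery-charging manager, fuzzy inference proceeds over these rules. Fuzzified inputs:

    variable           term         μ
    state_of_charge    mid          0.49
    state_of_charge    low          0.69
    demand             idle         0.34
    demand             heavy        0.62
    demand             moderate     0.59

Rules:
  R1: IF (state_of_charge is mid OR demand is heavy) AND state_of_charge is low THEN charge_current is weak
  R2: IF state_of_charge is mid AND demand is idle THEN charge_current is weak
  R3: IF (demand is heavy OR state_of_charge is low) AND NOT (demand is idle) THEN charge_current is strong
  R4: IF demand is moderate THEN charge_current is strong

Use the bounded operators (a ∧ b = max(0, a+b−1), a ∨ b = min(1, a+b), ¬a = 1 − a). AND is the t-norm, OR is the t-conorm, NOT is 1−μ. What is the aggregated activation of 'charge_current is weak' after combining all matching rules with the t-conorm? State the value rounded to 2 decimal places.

0.69

R1: (mid=0.49 OR heavy=0.62) = 1.00; AND[max(0, a+b−1)] with low=0.69 → w = 0.69
R2: mid=0.49, idle=0.34; AND[max(0, a+b−1)] → w = 0.00
R3: (heavy=0.62 OR low=0.69) = 1.00; AND[max(0, a+b−1)] with ¬idle=1−0.34=0.66 → w = 0.66
R4: moderate=0.59 → w = 0.59
Rules with consequent 'weak': {R1, R2} → strengths 0.69, 0.00
Aggregate via t-conorm [min(1, a+b)]: 0.69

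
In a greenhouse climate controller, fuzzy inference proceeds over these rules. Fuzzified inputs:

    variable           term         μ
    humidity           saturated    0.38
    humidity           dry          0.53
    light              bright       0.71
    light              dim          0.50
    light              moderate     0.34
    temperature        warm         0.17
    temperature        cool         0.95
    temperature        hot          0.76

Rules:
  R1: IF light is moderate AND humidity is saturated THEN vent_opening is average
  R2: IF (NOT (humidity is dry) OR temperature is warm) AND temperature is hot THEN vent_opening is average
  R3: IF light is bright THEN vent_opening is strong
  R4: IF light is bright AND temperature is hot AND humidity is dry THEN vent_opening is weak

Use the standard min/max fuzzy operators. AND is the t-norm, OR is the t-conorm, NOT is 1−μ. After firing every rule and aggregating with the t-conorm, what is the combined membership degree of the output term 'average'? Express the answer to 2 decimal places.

R1: moderate=0.34, saturated=0.38; AND[min(a, b)] → w = 0.34
R2: (¬dry=1−0.53=0.47 OR warm=0.17) = 0.47; AND[min(a, b)] with hot=0.76 → w = 0.47
R3: bright=0.71 → w = 0.71
R4: bright=0.71, hot=0.76, dry=0.53; AND[min(a, b)] → w = 0.53
Rules with consequent 'average': {R1, R2} → strengths 0.34, 0.47
Aggregate via t-conorm [max(a, b)]: 0.47

0.47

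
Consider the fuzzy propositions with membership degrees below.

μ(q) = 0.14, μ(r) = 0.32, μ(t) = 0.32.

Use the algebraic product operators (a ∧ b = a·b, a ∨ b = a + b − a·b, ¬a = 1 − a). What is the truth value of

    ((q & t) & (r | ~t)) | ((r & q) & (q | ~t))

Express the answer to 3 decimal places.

0.066

q & t = a·b on (0.1400, 0.3200) = 0.0448
~t = 1 − 0.3200 = 0.6800
r | ~t = a + b − a·b on (0.3200, 0.6800) = 0.7824
(q & t) & (r | ~t) = a·b on (0.0448, 0.7824) = 0.0351
r & q = a·b on (0.3200, 0.1400) = 0.0448
~t = 1 − 0.3200 = 0.6800
q | ~t = a + b − a·b on (0.1400, 0.6800) = 0.7248
(r & q) & (q | ~t) = a·b on (0.0448, 0.7248) = 0.0325
((q & t) & (r | ~t)) | ((r & q) & (q | ~t)) = a + b − a·b on (0.0351, 0.0325) = 0.0664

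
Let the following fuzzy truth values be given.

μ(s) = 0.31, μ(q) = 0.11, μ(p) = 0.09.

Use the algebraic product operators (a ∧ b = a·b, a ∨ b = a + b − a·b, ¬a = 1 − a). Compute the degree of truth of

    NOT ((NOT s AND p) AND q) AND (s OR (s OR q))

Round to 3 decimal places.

0.572

NOT s = 1 − 0.3100 = 0.6900
NOT s AND p = a·b on (0.6900, 0.0900) = 0.0621
(NOT s AND p) AND q = a·b on (0.0621, 0.1100) = 0.0068
NOT ((NOT s AND p) AND q) = 1 − 0.0068 = 0.9932
s OR q = a + b − a·b on (0.3100, 0.1100) = 0.3859
s OR (s OR q) = a + b − a·b on (0.3100, 0.3859) = 0.5763
NOT ((NOT s AND p) AND q) AND (s OR (s OR q)) = a·b on (0.9932, 0.5763) = 0.5723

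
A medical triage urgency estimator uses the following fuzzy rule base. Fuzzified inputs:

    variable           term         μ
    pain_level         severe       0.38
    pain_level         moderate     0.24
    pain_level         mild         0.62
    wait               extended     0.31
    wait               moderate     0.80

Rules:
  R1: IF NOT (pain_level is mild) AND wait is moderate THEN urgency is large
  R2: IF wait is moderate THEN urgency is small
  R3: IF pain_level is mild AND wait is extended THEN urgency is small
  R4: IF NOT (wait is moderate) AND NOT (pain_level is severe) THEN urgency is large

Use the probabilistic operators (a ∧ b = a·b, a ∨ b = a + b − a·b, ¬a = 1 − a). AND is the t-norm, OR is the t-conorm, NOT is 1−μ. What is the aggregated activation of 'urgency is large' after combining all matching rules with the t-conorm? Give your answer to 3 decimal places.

R1: ¬mild=1−0.62=0.38, moderate=0.80; AND[a·b] → w = 0.3040
R2: moderate=0.80 → w = 0.8000
R3: mild=0.62, extended=0.31; AND[a·b] → w = 0.1922
R4: ¬moderate=1−0.80=0.20, ¬severe=1−0.38=0.62; AND[a·b] → w = 0.1240
Rules with consequent 'large': {R1, R4} → strengths 0.3040, 0.1240
Aggregate via t-conorm [a + b − a·b]: 0.3903

0.390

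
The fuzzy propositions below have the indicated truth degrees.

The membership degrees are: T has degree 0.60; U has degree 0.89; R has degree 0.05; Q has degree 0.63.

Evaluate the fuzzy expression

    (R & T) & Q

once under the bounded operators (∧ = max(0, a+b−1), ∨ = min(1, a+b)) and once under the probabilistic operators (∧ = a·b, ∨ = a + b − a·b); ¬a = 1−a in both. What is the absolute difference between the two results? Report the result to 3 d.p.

0.019

Under bounded:
  R & T = max(0, a+b−1) on (0.05, 0.60) = 0.00
  (R & T) & Q = max(0, a+b−1) on (0.00, 0.63) = 0.00
  → value = 0.0000
Under probabilistic:
  R & T = a·b on (0.0500, 0.6000) = 0.0300
  (R & T) & Q = a·b on (0.0300, 0.6300) = 0.0189
  → value = 0.0189
|0.0000 − 0.0189| = 0.019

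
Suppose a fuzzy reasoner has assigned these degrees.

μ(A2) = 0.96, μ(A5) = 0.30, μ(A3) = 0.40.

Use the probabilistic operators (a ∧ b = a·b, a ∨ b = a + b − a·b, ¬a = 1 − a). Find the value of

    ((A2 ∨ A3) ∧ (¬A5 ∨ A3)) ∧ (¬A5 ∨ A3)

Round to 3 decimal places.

A2 ∨ A3 = a + b − a·b on (0.9600, 0.4000) = 0.9760
¬A5 = 1 − 0.3000 = 0.7000
¬A5 ∨ A3 = a + b − a·b on (0.7000, 0.4000) = 0.8200
(A2 ∨ A3) ∧ (¬A5 ∨ A3) = a·b on (0.9760, 0.8200) = 0.8003
¬A5 = 1 − 0.3000 = 0.7000
¬A5 ∨ A3 = a + b − a·b on (0.7000, 0.4000) = 0.8200
((A2 ∨ A3) ∧ (¬A5 ∨ A3)) ∧ (¬A5 ∨ A3) = a·b on (0.8003, 0.8200) = 0.6563

0.656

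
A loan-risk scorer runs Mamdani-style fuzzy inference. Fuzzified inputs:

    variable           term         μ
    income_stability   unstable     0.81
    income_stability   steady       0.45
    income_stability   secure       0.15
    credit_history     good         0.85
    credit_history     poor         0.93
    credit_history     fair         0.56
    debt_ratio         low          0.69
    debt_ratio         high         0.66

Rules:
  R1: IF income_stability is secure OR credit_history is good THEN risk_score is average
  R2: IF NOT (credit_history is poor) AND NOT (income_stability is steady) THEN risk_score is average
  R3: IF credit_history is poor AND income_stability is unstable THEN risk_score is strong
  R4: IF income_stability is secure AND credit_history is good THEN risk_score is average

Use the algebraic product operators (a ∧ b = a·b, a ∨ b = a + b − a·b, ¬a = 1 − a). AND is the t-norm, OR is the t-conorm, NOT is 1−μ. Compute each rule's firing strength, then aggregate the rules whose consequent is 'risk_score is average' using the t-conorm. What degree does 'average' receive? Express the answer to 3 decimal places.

R1: secure=0.15, good=0.85; OR[a + b − a·b] → w = 0.8725
R2: ¬poor=1−0.93=0.07, ¬steady=1−0.45=0.55; AND[a·b] → w = 0.0385
R3: poor=0.93, unstable=0.81; AND[a·b] → w = 0.7533
R4: secure=0.15, good=0.85; AND[a·b] → w = 0.1275
Rules with consequent 'average': {R1, R2, R4} → strengths 0.8725, 0.0385, 0.1275
Aggregate via t-conorm [a + b − a·b]: 0.8930

0.893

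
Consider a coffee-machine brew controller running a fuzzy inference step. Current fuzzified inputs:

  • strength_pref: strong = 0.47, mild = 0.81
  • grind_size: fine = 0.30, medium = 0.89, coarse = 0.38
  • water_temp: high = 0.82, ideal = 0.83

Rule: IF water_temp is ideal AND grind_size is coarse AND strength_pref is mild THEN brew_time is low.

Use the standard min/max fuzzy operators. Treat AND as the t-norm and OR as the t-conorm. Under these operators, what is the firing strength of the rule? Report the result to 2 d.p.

0.38

firing strength: ideal=0.83, coarse=0.38, mild=0.81; AND[min(a, b)] → w = 0.38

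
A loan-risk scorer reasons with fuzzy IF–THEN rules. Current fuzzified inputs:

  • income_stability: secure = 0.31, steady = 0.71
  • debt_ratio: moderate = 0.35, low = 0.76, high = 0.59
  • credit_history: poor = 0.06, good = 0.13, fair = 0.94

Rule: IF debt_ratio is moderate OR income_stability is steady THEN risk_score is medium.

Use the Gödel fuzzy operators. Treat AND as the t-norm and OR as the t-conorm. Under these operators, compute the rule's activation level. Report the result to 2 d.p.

firing strength: moderate=0.35, steady=0.71; OR[max(a, b)] → w = 0.71

0.71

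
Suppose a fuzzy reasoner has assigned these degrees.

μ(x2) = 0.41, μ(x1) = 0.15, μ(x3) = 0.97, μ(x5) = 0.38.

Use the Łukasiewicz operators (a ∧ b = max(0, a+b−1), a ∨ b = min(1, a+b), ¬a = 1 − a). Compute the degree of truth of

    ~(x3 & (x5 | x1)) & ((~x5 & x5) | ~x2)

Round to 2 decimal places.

x5 | x1 = min(1, a+b) on (0.38, 0.15) = 0.53
x3 & (x5 | x1) = max(0, a+b−1) on (0.97, 0.53) = 0.50
~(x3 & (x5 | x1)) = 1 − 0.50 = 0.50
~x5 = 1 − 0.38 = 0.62
~x5 & x5 = max(0, a+b−1) on (0.62, 0.38) = 0.00
~x2 = 1 − 0.41 = 0.59
(~x5 & x5) | ~x2 = min(1, a+b) on (0.00, 0.59) = 0.59
~(x3 & (x5 | x1)) & ((~x5 & x5) | ~x2) = max(0, a+b−1) on (0.50, 0.59) = 0.09

0.09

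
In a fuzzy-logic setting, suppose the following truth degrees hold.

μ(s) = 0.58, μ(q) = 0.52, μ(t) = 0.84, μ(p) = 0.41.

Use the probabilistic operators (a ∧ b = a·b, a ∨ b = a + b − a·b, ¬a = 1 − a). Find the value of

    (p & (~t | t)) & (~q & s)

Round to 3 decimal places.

0.099

~t = 1 − 0.8400 = 0.1600
~t | t = a + b − a·b on (0.1600, 0.8400) = 0.8656
p & (~t | t) = a·b on (0.4100, 0.8656) = 0.3549
~q = 1 − 0.5200 = 0.4800
~q & s = a·b on (0.4800, 0.5800) = 0.2784
(p & (~t | t)) & (~q & s) = a·b on (0.3549, 0.2784) = 0.0988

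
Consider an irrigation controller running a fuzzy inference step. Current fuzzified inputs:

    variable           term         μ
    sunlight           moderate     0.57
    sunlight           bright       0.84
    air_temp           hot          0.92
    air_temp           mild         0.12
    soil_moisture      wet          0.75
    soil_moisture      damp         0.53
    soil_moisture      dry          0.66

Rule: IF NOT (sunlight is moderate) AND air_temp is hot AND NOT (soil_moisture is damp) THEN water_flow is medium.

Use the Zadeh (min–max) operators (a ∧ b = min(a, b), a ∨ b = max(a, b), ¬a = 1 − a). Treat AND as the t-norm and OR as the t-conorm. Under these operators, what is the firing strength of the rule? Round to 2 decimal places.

0.43

firing strength: ¬moderate=1−0.57=0.43, hot=0.92, ¬damp=1−0.53=0.47; AND[min(a, b)] → w = 0.43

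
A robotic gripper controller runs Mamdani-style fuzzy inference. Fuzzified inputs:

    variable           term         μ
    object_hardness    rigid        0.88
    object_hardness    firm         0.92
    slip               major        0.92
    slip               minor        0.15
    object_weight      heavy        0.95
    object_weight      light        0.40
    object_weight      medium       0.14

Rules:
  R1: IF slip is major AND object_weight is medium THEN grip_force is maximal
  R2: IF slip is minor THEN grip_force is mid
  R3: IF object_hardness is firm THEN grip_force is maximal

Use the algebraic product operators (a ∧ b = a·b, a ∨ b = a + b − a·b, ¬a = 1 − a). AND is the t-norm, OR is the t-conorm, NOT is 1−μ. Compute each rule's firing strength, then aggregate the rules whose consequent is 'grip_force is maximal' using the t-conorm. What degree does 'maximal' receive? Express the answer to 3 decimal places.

0.930

R1: major=0.92, medium=0.14; AND[a·b] → w = 0.1288
R2: minor=0.15 → w = 0.1500
R3: firm=0.92 → w = 0.9200
Rules with consequent 'maximal': {R1, R3} → strengths 0.1288, 0.9200
Aggregate via t-conorm [a + b − a·b]: 0.9303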